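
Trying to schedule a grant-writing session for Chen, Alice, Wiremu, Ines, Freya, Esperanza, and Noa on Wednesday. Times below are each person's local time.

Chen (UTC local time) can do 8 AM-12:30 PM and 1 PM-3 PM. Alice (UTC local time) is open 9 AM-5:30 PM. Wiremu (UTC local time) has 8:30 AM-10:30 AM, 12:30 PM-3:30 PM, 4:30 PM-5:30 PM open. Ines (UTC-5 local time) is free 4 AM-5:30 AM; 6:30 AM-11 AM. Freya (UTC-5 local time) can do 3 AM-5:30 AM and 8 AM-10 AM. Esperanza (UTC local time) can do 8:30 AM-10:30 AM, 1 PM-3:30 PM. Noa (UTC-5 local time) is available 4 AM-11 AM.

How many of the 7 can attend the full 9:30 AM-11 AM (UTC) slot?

Chen in UTC: 08:00-12:30, 13:00-15:00.
Alice in UTC: 09:00-17:30.
Wiremu in UTC: 08:30-10:30, 12:30-15:30, 16:30-17:30.
Ines in UTC: 09:00-10:30, 11:30-16:00 (add 5h to convert from UTC-5).
Freya in UTC: 08:00-10:30, 13:00-15:00 (add 5h to convert from UTC-5).
Esperanza in UTC: 08:30-10:30, 13:00-15:30.
Noa in UTC: 09:00-16:00 (add 5h to convert from UTC-5).
Chen, Alice, and Noa can make the full 09:30-11:00 slot — that's 3.

3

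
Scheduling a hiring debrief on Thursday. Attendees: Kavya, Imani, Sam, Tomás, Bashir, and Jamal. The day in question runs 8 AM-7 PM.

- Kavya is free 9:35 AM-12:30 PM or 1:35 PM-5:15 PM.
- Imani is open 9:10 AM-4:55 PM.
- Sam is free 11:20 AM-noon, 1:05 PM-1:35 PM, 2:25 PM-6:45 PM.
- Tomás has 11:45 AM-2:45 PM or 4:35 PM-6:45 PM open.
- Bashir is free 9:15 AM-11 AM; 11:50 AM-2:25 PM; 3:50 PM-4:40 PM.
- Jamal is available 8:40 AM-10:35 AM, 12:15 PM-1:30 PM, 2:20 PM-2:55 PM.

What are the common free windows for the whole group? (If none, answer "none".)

Kavya ∩ Imani: 09:35-12:30, 13:35-16:55.
Kavya ∩ Imani ∩ Sam: 11:20-12:00, 14:25-16:55.
Kavya ∩ Imani ∩ Sam ∩ Tomás: 11:45-12:00, 14:25-14:45, 16:35-16:55.
Kavya ∩ Imani ∩ Sam ∩ Tomás ∩ Bashir: 11:50-12:00, 16:35-16:40.
Kavya ∩ Imani ∩ Sam ∩ Tomás ∩ Bashir ∩ Jamal: ∅.
There is no time when everyone is free.

none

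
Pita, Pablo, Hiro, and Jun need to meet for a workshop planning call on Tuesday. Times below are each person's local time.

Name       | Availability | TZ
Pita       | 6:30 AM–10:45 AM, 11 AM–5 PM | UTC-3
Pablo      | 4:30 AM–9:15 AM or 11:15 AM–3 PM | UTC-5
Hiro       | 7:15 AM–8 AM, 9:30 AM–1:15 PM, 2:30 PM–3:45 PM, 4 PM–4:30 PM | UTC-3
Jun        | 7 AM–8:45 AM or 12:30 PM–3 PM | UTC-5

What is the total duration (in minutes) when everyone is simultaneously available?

Pita in UTC: 09:30-13:45, 14:00-20:00 (add 3h to convert from UTC-3).
Pablo in UTC: 09:30-14:15, 16:15-20:00 (add 5h to convert from UTC-5).
Hiro in UTC: 10:15-11:00, 12:30-16:15, 17:30-18:45, 19:00-19:30 (add 3h to convert from UTC-3).
Jun in UTC: 12:00-13:45, 17:30-20:00 (add 5h to convert from UTC-5).
Pita ∩ Pablo: 09:30-13:45, 14:00-14:15, 16:15-20:00.
Pita ∩ Pablo ∩ Hiro: 10:15-11:00, 12:30-13:45, 14:00-14:15, 17:30-18:45, 19:00-19:30.
Pita ∩ Pablo ∩ Hiro ∩ Jun: 12:30-13:45, 17:30-18:45, 19:00-19:30.
Those are the intersection windows.
Summing the common windows: 75 + 75 + 30 = 180 minutes.

180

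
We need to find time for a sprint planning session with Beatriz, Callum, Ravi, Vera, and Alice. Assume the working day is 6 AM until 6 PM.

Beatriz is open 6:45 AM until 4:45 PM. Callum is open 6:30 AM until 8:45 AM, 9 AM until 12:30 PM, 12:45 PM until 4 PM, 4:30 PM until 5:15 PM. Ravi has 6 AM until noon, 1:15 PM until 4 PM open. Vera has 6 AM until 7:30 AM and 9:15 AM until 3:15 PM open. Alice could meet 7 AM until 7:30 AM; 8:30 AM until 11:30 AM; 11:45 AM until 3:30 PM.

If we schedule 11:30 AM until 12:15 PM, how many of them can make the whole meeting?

3

Beatriz, Callum, and Vera can make the full 11:30-12:15 slot — that's 3.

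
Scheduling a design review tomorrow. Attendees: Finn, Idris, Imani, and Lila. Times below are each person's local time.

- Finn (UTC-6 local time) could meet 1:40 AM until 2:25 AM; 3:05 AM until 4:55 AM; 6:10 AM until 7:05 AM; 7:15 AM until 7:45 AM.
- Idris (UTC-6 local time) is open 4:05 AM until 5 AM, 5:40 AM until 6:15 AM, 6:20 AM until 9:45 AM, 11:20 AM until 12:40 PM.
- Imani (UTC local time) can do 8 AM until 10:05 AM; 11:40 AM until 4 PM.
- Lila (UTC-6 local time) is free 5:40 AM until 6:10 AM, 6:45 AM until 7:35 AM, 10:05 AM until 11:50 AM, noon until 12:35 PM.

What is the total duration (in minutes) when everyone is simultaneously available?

40

Finn in UTC: 07:40-08:25, 09:05-10:55, 12:10-13:05, 13:15-13:45 (add 6h to convert from UTC-6).
Idris in UTC: 10:05-11:00, 11:40-12:15, 12:20-15:45, 17:20-18:40 (add 6h to convert from UTC-6).
Imani in UTC: 08:00-10:05, 11:40-16:00.
Lila in UTC: 11:40-12:10, 12:45-13:35, 16:05-17:50, 18:00-18:35 (add 6h to convert from UTC-6).
Finn ∩ Idris: 10:05-10:55, 12:10-12:15, 12:20-13:05, 13:15-13:45.
Finn ∩ Idris ∩ Imani: 12:10-12:15, 12:20-13:05, 13:15-13:45.
Finn ∩ Idris ∩ Imani ∩ Lila: 12:45-13:05, 13:15-13:35.
Summing the common windows: 20 + 20 = 40 minutes.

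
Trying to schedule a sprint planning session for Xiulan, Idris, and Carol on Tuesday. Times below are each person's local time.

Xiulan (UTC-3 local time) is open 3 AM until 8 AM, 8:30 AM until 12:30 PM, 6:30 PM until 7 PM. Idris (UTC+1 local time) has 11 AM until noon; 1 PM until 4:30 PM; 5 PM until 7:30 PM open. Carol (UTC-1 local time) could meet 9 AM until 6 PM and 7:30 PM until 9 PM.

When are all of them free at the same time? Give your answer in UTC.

Xiulan in UTC: 06:00-11:00, 11:30-15:30, 21:30-22:00 (add 3h to convert from UTC-3).
Idris in UTC: 10:00-11:00, 12:00-15:30, 16:00-18:30 (subtract 1h to convert from UTC+1).
Carol in UTC: 10:00-19:00, 20:30-22:00 (add 1h to convert from UTC-1).
Xiulan ∩ Idris: 10:00-11:00, 12:00-15:30.
Xiulan ∩ Idris ∩ Carol: 10:00-11:00, 12:00-15:30.

10:00-11:00, 12:00-15:30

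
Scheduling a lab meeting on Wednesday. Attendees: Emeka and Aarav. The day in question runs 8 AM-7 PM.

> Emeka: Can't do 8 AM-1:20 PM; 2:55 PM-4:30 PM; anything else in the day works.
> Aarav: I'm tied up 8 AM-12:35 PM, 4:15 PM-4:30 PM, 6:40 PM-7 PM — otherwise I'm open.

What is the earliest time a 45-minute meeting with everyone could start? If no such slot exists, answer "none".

13:20

Emeka free: 13:20-14:55, 16:30-19:00 (invert busy blocks within the working day).
Aarav free: 12:35-16:15, 16:30-18:40 (invert busy blocks within the working day).
Emeka ∩ Aarav: 13:20-14:55, 16:30-18:40.
The first common window of at least 45 minutes is 13:20-14:55, so the earliest start is 13:20.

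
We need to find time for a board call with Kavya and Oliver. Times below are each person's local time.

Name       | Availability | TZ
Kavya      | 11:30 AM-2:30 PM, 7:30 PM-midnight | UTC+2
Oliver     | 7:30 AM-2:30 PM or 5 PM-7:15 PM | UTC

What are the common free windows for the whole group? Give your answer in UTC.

09:30-12:30, 17:30-19:15

Kavya in UTC: 09:30-12:30, 17:30-22:00 (subtract 2h to convert from UTC+2).
Oliver in UTC: 07:30-14:30, 17:00-19:15.
Kavya ∩ Oliver: 09:30-12:30, 17:30-19:15.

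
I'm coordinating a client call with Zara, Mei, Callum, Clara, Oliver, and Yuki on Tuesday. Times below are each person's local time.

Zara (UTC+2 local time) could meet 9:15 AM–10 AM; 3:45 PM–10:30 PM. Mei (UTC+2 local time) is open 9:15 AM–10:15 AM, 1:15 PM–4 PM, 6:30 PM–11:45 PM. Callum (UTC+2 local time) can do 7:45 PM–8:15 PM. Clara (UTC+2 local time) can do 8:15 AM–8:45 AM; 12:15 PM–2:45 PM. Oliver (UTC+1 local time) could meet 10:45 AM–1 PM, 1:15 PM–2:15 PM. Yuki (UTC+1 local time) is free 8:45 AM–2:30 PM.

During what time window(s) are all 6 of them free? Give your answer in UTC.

none

Zara in UTC: 07:15-08:00, 13:45-20:30 (subtract 2h to convert from UTC+2).
Mei in UTC: 07:15-08:15, 11:15-14:00, 16:30-21:45 (subtract 2h to convert from UTC+2).
Callum in UTC: 17:45-18:15 (subtract 2h to convert from UTC+2).
Clara in UTC: 06:15-06:45, 10:15-12:45 (subtract 2h to convert from UTC+2).
Oliver in UTC: 09:45-12:00, 12:15-13:15 (subtract 1h to convert from UTC+1).
Yuki in UTC: 07:45-13:30 (subtract 1h to convert from UTC+1).
Zara ∩ Mei: 07:15-08:00, 13:45-14:00, 16:30-20:30.
Zara ∩ Mei ∩ Callum: 17:45-18:15.
Zara ∩ Mei ∩ Callum ∩ Clara: ∅.
Zara ∩ Mei ∩ Callum ∩ Clara ∩ Oliver: ∅.
Zara ∩ Mei ∩ Callum ∩ Clara ∩ Oliver ∩ Yuki: ∅.
There is no time when everyone is free.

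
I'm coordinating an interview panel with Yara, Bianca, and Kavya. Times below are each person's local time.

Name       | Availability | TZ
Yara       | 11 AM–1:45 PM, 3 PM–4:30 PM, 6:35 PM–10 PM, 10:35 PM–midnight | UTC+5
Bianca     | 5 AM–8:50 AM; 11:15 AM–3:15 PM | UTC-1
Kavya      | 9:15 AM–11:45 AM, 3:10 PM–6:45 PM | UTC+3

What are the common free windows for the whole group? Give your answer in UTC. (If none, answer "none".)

Yara in UTC: 06:00-08:45, 10:00-11:30, 13:35-17:00, 17:35-19:00 (subtract 5h to convert from UTC+5).
Bianca in UTC: 06:00-09:50, 12:15-16:15 (add 1h to convert from UTC-1).
Kavya in UTC: 06:15-08:45, 12:10-15:45 (subtract 3h to convert from UTC+3).
Yara ∩ Bianca: 06:00-08:45, 13:35-16:15.
Yara ∩ Bianca ∩ Kavya: 06:15-08:45, 13:35-15:45.
Those are the intersection windows.

06:15-08:45, 13:35-15:45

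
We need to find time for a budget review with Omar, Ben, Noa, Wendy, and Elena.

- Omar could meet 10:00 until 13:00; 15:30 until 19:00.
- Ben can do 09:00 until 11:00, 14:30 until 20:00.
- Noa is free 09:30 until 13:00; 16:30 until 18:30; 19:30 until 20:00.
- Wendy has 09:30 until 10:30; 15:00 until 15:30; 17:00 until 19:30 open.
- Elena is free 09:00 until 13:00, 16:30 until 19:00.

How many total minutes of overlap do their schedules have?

120

Omar ∩ Ben: 10:00-11:00, 15:30-19:00.
Omar ∩ Ben ∩ Noa: 10:00-11:00, 16:30-18:30.
Omar ∩ Ben ∩ Noa ∩ Wendy: 10:00-10:30, 17:00-18:30.
Omar ∩ Ben ∩ Noa ∩ Wendy ∩ Elena: 10:00-10:30, 17:00-18:30.
So the common availability across everyone is 10:00-10:30, 17:00-18:30.
Summing the common windows: 30 + 90 = 120 minutes.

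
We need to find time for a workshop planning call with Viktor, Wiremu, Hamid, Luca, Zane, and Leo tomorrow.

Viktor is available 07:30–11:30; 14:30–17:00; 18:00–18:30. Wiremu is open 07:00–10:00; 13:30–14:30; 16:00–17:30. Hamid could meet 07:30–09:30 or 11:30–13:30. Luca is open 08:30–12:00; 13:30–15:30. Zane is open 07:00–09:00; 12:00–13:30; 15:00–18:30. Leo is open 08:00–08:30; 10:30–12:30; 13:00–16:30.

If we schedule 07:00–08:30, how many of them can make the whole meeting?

2

Wiremu and Zane can make the full 07:00-08:30 slot — that's 2.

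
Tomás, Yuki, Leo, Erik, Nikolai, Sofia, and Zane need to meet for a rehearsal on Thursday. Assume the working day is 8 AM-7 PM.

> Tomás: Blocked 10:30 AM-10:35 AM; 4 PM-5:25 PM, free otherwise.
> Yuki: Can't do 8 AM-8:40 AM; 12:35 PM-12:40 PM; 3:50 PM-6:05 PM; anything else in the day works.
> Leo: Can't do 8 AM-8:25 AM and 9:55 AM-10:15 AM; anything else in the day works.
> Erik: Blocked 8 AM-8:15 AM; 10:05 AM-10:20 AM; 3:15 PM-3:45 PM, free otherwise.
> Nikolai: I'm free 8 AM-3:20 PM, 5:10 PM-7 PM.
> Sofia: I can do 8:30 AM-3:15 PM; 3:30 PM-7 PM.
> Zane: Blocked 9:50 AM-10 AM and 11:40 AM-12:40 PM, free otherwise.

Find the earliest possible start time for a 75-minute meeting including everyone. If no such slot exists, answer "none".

Tomás free: 08:00-10:30, 10:35-16:00, 17:25-19:00 (invert busy blocks within the working day).
Yuki free: 08:40-12:35, 12:40-15:50, 18:05-19:00 (invert busy blocks within the working day).
Leo free: 08:25-09:55, 10:15-19:00 (invert busy blocks within the working day).
Erik free: 08:15-10:05, 10:20-15:15, 15:45-19:00 (invert busy blocks within the working day).
Nikolai free: 08:00-15:20, 17:10-19:00.
Sofia free: 08:30-15:15, 15:30-19:00.
Zane free: 08:00-09:50, 10:00-11:40, 12:40-19:00 (invert busy blocks within the working day).
Tomás ∩ Yuki: 08:40-10:30, 10:35-12:35, 12:40-15:50, 18:05-19:00.
Tomás ∩ Yuki ∩ Leo: 08:40-09:55, 10:15-10:30, 10:35-12:35, 12:40-15:50, 18:05-19:00.
Tomás ∩ Yuki ∩ Leo ∩ Erik: 08:40-09:55, 10:20-10:30, 10:35-12:35, 12:40-15:15, 15:45-15:50, 18:05-19:00.
Tomás ∩ Yuki ∩ Leo ∩ Erik ∩ Nikolai: 08:40-09:55, 10:20-10:30, 10:35-12:35, 12:40-15:15, 18:05-19:00.
Tomás ∩ Yuki ∩ Leo ∩ Erik ∩ Nikolai ∩ Sofia: 08:40-09:55, 10:20-10:30, 10:35-12:35, 12:40-15:15, 18:05-19:00.
Tomás ∩ Yuki ∩ Leo ∩ Erik ∩ Nikolai ∩ Sofia ∩ Zane: 08:40-09:50, 10:20-10:30, 10:35-11:40, 12:40-15:15, 18:05-19:00.
So the common availability across everyone is 08:40-09:50, 10:20-10:30, 10:35-11:40, 12:40-15:15, 18:05-19:00.
The first common window of at least 75 minutes is 12:40-15:15, so the earliest start is 12:40.

12:40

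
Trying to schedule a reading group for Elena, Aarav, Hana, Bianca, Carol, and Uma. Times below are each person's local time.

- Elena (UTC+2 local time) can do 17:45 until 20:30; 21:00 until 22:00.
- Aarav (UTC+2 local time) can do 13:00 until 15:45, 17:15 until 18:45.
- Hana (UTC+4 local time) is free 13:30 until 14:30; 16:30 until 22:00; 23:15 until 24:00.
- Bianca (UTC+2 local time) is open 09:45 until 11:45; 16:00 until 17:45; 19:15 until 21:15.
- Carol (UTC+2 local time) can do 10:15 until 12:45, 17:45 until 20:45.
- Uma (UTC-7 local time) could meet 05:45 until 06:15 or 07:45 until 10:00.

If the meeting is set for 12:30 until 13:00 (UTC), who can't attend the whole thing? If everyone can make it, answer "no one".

Elena in UTC: 15:45-18:30, 19:00-20:00 (subtract 2h to convert from UTC+2).
Aarav in UTC: 11:00-13:45, 15:15-16:45 (subtract 2h to convert from UTC+2).
Hana in UTC: 09:30-10:30, 12:30-18:00, 19:15-20:00 (subtract 4h to convert from UTC+4).
Bianca in UTC: 07:45-09:45, 14:00-15:45, 17:15-19:15 (subtract 2h to convert from UTC+2).
Carol in UTC: 08:15-10:45, 15:45-18:45 (subtract 2h to convert from UTC+2).
Uma in UTC: 12:45-13:15, 14:45-17:00 (add 7h to convert from UTC-7).
Elena: not fully free for 12:30-13:00. Aarav: free for 12:30-13:00. Hana: free for 12:30-13:00. Bianca: not fully free for 12:30-13:00. Carol: not fully free for 12:30-13:00. Uma: not fully free for 12:30-13:00.

Bianca, Carol, Elena, Uma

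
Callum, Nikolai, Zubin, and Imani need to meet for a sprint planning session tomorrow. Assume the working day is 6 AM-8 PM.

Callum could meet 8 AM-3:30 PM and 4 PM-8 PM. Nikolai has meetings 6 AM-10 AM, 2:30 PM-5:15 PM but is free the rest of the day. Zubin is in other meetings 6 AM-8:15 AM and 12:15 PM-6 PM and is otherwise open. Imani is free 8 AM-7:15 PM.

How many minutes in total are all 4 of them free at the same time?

Callum free: 08:00-15:30, 16:00-20:00.
Nikolai free: 10:00-14:30, 17:15-20:00 (invert busy blocks within the working day).
Zubin free: 08:15-12:15, 18:00-20:00 (invert busy blocks within the working day).
Imani free: 08:00-19:15.
Callum ∩ Nikolai: 10:00-14:30, 17:15-20:00.
Callum ∩ Nikolai ∩ Zubin: 10:00-12:15, 18:00-20:00.
Callum ∩ Nikolai ∩ Zubin ∩ Imani: 10:00-12:15, 18:00-19:15.
Those are the intersection windows.
Summing the common windows: 135 + 75 = 210 minutes.

210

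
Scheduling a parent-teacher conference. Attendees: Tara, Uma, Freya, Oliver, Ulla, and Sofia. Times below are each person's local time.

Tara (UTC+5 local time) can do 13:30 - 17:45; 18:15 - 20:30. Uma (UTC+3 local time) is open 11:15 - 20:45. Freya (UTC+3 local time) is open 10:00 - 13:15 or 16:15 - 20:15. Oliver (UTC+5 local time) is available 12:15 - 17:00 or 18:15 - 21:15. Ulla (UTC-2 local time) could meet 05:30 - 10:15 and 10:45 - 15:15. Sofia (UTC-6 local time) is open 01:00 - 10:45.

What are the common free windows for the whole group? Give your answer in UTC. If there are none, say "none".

08:30-10:15, 13:15-15:30

Tara in UTC: 08:30-12:45, 13:15-15:30 (subtract 5h to convert from UTC+5).
Uma in UTC: 08:15-17:45 (subtract 3h to convert from UTC+3).
Freya in UTC: 07:00-10:15, 13:15-17:15 (subtract 3h to convert from UTC+3).
Oliver in UTC: 07:15-12:00, 13:15-16:15 (subtract 5h to convert from UTC+5).
Ulla in UTC: 07:30-12:15, 12:45-17:15 (add 2h to convert from UTC-2).
Sofia in UTC: 07:00-16:45 (add 6h to convert from UTC-6).
Tara ∩ Uma: 08:30-12:45, 13:15-15:30.
Tara ∩ Uma ∩ Freya: 08:30-10:15, 13:15-15:30.
Tara ∩ Uma ∩ Freya ∩ Oliver: 08:30-10:15, 13:15-15:30.
Tara ∩ Uma ∩ Freya ∩ Oliver ∩ Ulla: 08:30-10:15, 13:15-15:30.
Tara ∩ Uma ∩ Freya ∩ Oliver ∩ Ulla ∩ Sofia: 08:30-10:15, 13:15-15:30.
Those are the intersection windows.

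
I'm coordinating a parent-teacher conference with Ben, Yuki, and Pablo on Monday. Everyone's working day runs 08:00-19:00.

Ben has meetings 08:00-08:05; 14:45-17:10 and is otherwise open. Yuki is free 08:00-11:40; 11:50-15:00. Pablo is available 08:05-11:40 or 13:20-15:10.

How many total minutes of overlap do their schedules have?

Ben free: 08:05-14:45, 17:10-19:00 (invert busy blocks within the working day).
Yuki free: 08:00-11:40, 11:50-15:00.
Pablo free: 08:05-11:40, 13:20-15:10.
Ben ∩ Yuki: 08:05-11:40, 11:50-14:45.
Ben ∩ Yuki ∩ Pablo: 08:05-11:40, 13:20-14:45.
Summing the common windows: 215 + 85 = 300 minutes.

300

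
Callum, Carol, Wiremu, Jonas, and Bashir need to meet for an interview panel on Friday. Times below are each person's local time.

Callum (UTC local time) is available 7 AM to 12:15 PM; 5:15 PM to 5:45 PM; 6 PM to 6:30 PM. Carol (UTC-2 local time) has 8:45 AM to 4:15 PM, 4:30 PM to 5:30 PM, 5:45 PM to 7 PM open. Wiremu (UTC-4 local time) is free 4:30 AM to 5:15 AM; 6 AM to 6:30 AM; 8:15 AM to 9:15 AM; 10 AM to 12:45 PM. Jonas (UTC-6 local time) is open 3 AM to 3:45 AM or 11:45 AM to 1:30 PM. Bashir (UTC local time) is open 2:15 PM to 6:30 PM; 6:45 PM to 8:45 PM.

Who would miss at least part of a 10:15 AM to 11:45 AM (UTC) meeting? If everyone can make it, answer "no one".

Callum in UTC: 07:00-12:15, 17:15-17:45, 18:00-18:30.
Carol in UTC: 10:45-18:15, 18:30-19:30, 19:45-21:00 (add 2h to convert from UTC-2).
Wiremu in UTC: 08:30-09:15, 10:00-10:30, 12:15-13:15, 14:00-16:45 (add 4h to convert from UTC-4).
Jonas in UTC: 09:00-09:45, 17:45-19:30 (add 6h to convert from UTC-6).
Bashir in UTC: 14:15-18:30, 18:45-20:45.
Callum: free for 10:15-11:45. Carol: not fully free for 10:15-11:45. Wiremu: not fully free for 10:15-11:45. Jonas: not fully free for 10:15-11:45. Bashir: not fully free for 10:15-11:45.

Bashir, Carol, Jonas, Wiremu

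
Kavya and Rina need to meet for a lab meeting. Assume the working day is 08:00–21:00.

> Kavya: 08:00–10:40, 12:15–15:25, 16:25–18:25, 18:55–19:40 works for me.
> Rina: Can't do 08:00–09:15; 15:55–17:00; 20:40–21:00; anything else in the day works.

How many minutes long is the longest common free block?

Kavya free: 08:00-10:40, 12:15-15:25, 16:25-18:25, 18:55-19:40.
Rina free: 09:15-15:55, 17:00-20:40 (invert busy blocks within the working day).
Kavya ∩ Rina: 09:15-10:40, 12:15-15:25, 17:00-18:25, 18:55-19:40.
The longest is 12:15-15:25 at 190 minutes.

190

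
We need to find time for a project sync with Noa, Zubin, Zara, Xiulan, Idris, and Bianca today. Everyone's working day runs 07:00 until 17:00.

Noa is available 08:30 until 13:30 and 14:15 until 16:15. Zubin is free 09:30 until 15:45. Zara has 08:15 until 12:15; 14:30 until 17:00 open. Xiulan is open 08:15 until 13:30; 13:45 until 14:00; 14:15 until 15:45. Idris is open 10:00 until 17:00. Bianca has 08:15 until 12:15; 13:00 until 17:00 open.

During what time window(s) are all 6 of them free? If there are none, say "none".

Noa ∩ Zubin: 09:30-13:30, 14:15-15:45.
Noa ∩ Zubin ∩ Zara: 09:30-12:15, 14:30-15:45.
Noa ∩ Zubin ∩ Zara ∩ Xiulan: 09:30-12:15, 14:30-15:45.
Noa ∩ Zubin ∩ Zara ∩ Xiulan ∩ Idris: 10:00-12:15, 14:30-15:45.
Noa ∩ Zubin ∩ Zara ∩ Xiulan ∩ Idris ∩ Bianca: 10:00-12:15, 14:30-15:45.
Those are the intersection windows.

10:00-12:15, 14:30-15:45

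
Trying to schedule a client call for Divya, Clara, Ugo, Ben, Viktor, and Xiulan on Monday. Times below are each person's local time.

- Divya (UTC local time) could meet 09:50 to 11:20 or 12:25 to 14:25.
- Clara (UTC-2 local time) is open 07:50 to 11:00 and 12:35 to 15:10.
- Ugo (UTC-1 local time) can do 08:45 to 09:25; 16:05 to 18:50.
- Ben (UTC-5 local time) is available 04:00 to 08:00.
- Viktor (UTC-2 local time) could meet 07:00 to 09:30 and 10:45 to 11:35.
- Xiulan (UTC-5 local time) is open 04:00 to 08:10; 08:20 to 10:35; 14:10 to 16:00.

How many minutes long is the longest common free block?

35

Divya in UTC: 09:50-11:20, 12:25-14:25.
Clara in UTC: 09:50-13:00, 14:35-17:10 (add 2h to convert from UTC-2).
Ugo in UTC: 09:45-10:25, 17:05-19:50 (add 1h to convert from UTC-1).
Ben in UTC: 09:00-13:00 (add 5h to convert from UTC-5).
Viktor in UTC: 09:00-11:30, 12:45-13:35 (add 2h to convert from UTC-2).
Xiulan in UTC: 09:00-13:10, 13:20-15:35, 19:10-21:00 (add 5h to convert from UTC-5).
Divya ∩ Clara: 09:50-11:20, 12:25-13:00.
Divya ∩ Clara ∩ Ugo: 09:50-10:25.
Divya ∩ Clara ∩ Ugo ∩ Ben: 09:50-10:25.
Divya ∩ Clara ∩ Ugo ∩ Ben ∩ Viktor: 09:50-10:25.
Divya ∩ Clara ∩ Ugo ∩ Ben ∩ Viktor ∩ Xiulan: 09:50-10:25.
Those are the intersection windows.
The longest is 09:50-10:25 at 35 minutes.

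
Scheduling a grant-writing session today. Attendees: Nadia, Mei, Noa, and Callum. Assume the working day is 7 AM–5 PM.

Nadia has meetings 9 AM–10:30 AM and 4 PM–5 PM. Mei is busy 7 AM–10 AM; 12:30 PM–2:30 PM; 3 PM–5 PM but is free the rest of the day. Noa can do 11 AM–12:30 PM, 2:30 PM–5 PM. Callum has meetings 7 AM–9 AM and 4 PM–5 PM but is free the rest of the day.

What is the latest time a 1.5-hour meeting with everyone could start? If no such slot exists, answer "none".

11:00

Nadia free: 07:00-09:00, 10:30-16:00 (invert busy blocks within the working day).
Mei free: 10:00-12:30, 14:30-15:00 (invert busy blocks within the working day).
Noa free: 11:00-12:30, 14:30-17:00.
Callum free: 09:00-16:00 (invert busy blocks within the working day).
Nadia ∩ Mei: 10:30-12:30, 14:30-15:00.
Nadia ∩ Mei ∩ Noa: 11:00-12:30, 14:30-15:00.
Nadia ∩ Mei ∩ Noa ∩ Callum: 11:00-12:30, 14:30-15:00.
The last common window of at least 90 minutes is 11:00-12:30; a 90-minute meeting can start as late as 11:00 and still end by 12:30.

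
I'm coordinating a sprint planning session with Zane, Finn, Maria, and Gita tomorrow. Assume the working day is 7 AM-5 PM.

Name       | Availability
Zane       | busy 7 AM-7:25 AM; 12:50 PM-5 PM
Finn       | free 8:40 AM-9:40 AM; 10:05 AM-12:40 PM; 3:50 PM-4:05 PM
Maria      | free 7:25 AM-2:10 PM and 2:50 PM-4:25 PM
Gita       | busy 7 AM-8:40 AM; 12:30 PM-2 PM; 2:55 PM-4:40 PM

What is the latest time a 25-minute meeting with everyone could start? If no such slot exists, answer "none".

12:05

Zane free: 07:25-12:50 (invert busy blocks within the working day).
Finn free: 08:40-09:40, 10:05-12:40, 15:50-16:05.
Maria free: 07:25-14:10, 14:50-16:25.
Gita free: 08:40-12:30, 14:00-14:55, 16:40-17:00 (invert busy blocks within the working day).
Zane ∩ Finn: 08:40-09:40, 10:05-12:40.
Zane ∩ Finn ∩ Maria: 08:40-09:40, 10:05-12:40.
Zane ∩ Finn ∩ Maria ∩ Gita: 08:40-09:40, 10:05-12:30.
Those are the intersection windows.
The last common window of at least 25 minutes is 10:05-12:30; a 25-minute meeting can start as late as 12:05 and still end by 12:30.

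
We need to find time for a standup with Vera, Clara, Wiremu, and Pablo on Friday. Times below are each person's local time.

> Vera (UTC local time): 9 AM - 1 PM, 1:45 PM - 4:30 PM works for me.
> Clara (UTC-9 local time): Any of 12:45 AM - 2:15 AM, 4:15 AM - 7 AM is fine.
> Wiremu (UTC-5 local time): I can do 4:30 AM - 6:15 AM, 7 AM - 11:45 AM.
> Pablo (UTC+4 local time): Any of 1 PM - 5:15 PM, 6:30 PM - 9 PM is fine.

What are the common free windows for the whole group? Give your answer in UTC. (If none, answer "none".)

09:45-11:15, 14:30-16:00

Vera in UTC: 09:00-13:00, 13:45-16:30.
Clara in UTC: 09:45-11:15, 13:15-16:00 (add 9h to convert from UTC-9).
Wiremu in UTC: 09:30-11:15, 12:00-16:45 (add 5h to convert from UTC-5).
Pablo in UTC: 09:00-13:15, 14:30-17:00 (subtract 4h to convert from UTC+4).
Vera ∩ Clara: 09:45-11:15, 13:45-16:00.
Vera ∩ Clara ∩ Wiremu: 09:45-11:15, 13:45-16:00.
Vera ∩ Clara ∩ Wiremu ∩ Pablo: 09:45-11:15, 14:30-16:00.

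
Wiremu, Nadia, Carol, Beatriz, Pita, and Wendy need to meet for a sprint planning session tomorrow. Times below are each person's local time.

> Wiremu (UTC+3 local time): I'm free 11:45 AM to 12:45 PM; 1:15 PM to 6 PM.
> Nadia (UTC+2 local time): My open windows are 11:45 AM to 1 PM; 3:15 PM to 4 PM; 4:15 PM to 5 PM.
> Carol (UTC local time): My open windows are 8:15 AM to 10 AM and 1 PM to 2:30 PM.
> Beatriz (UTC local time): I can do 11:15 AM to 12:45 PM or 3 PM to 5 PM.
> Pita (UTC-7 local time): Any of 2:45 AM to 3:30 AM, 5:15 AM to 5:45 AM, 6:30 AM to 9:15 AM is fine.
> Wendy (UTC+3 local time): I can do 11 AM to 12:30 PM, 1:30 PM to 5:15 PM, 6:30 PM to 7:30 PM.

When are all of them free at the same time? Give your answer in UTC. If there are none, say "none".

none

Wiremu in UTC: 08:45-09:45, 10:15-15:00 (subtract 3h to convert from UTC+3).
Nadia in UTC: 09:45-11:00, 13:15-14:00, 14:15-15:00 (subtract 2h to convert from UTC+2).
Carol in UTC: 08:15-10:00, 13:00-14:30.
Beatriz in UTC: 11:15-12:45, 15:00-17:00.
Pita in UTC: 09:45-10:30, 12:15-12:45, 13:30-16:15 (add 7h to convert from UTC-7).
Wendy in UTC: 08:00-09:30, 10:30-14:15, 15:30-16:30 (subtract 3h to convert from UTC+3).
Wiremu ∩ Nadia: 10:15-11:00, 13:15-14:00, 14:15-15:00.
Wiremu ∩ Nadia ∩ Carol: 13:15-14:00, 14:15-14:30.
Wiremu ∩ Nadia ∩ Carol ∩ Beatriz: ∅.
Wiremu ∩ Nadia ∩ Carol ∩ Beatriz ∩ Pita: ∅.
Wiremu ∩ Nadia ∩ Carol ∩ Beatriz ∩ Pita ∩ Wendy: ∅.
There is no time when everyone is free.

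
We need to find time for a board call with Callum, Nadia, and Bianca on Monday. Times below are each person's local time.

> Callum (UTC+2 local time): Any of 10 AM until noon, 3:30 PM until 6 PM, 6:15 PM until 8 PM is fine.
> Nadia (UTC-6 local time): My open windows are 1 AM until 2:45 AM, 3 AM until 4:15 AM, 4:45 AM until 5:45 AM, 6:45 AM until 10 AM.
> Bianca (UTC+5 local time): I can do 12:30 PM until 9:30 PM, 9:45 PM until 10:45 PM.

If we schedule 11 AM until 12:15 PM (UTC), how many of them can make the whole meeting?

Callum in UTC: 08:00-10:00, 13:30-16:00, 16:15-18:00 (subtract 2h to convert from UTC+2).
Nadia in UTC: 07:00-08:45, 09:00-10:15, 10:45-11:45, 12:45-16:00 (add 6h to convert from UTC-6).
Bianca in UTC: 07:30-16:30, 16:45-17:45 (subtract 5h to convert from UTC+5).
Bianca can make the full 11:00-12:15 slot — that's 1.

1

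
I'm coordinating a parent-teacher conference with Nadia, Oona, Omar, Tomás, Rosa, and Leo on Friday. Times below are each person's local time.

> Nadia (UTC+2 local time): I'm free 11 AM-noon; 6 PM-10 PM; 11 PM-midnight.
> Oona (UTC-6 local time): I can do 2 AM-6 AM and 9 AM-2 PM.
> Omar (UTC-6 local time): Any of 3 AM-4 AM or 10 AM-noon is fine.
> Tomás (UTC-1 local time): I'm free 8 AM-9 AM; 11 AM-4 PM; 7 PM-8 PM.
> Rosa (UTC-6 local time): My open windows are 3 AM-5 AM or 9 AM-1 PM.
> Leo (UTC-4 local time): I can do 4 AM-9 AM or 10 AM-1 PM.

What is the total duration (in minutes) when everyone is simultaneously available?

120

Nadia in UTC: 09:00-10:00, 16:00-20:00, 21:00-22:00 (subtract 2h to convert from UTC+2).
Oona in UTC: 08:00-12:00, 15:00-20:00 (add 6h to convert from UTC-6).
Omar in UTC: 09:00-10:00, 16:00-18:00 (add 6h to convert from UTC-6).
Tomás in UTC: 09:00-10:00, 12:00-17:00, 20:00-21:00 (add 1h to convert from UTC-1).
Rosa in UTC: 09:00-11:00, 15:00-19:00 (add 6h to convert from UTC-6).
Leo in UTC: 08:00-13:00, 14:00-17:00 (add 4h to convert from UTC-4).
Nadia ∩ Oona: 09:00-10:00, 16:00-20:00.
Nadia ∩ Oona ∩ Omar: 09:00-10:00, 16:00-18:00.
Nadia ∩ Oona ∩ Omar ∩ Tomás: 09:00-10:00, 16:00-17:00.
Nadia ∩ Oona ∩ Omar ∩ Tomás ∩ Rosa: 09:00-10:00, 16:00-17:00.
Nadia ∩ Oona ∩ Omar ∩ Tomás ∩ Rosa ∩ Leo: 09:00-10:00, 16:00-17:00.
Summing the common windows: 60 + 60 = 120 minutes.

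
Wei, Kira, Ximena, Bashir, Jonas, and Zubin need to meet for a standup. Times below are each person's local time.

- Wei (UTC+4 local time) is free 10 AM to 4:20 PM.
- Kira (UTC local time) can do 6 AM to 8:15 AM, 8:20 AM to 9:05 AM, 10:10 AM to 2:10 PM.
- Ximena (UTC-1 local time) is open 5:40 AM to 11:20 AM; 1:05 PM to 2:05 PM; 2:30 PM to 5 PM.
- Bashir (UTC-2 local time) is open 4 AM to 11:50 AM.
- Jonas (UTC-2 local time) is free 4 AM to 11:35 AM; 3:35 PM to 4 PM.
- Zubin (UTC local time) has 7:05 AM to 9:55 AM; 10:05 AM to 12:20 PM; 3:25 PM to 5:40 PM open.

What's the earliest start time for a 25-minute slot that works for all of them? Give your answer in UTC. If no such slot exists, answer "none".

Wei in UTC: 06:00-12:20 (subtract 4h to convert from UTC+4).
Kira in UTC: 06:00-08:15, 08:20-09:05, 10:10-14:10.
Ximena in UTC: 06:40-12:20, 14:05-15:05, 15:30-18:00 (add 1h to convert from UTC-1).
Bashir in UTC: 06:00-13:50 (add 2h to convert from UTC-2).
Jonas in UTC: 06:00-13:35, 17:35-18:00 (add 2h to convert from UTC-2).
Zubin in UTC: 07:05-09:55, 10:05-12:20, 15:25-17:40.
Wei ∩ Kira: 06:00-08:15, 08:20-09:05, 10:10-12:20.
Wei ∩ Kira ∩ Ximena: 06:40-08:15, 08:20-09:05, 10:10-12:20.
Wei ∩ Kira ∩ Ximena ∩ Bashir: 06:40-08:15, 08:20-09:05, 10:10-12:20.
Wei ∩ Kira ∩ Ximena ∩ Bashir ∩ Jonas: 06:40-08:15, 08:20-09:05, 10:10-12:20.
Wei ∩ Kira ∩ Ximena ∩ Bashir ∩ Jonas ∩ Zubin: 07:05-08:15, 08:20-09:05, 10:10-12:20.
The first common window of at least 25 minutes is 07:05-08:15, so the earliest start is 07:05.

07:05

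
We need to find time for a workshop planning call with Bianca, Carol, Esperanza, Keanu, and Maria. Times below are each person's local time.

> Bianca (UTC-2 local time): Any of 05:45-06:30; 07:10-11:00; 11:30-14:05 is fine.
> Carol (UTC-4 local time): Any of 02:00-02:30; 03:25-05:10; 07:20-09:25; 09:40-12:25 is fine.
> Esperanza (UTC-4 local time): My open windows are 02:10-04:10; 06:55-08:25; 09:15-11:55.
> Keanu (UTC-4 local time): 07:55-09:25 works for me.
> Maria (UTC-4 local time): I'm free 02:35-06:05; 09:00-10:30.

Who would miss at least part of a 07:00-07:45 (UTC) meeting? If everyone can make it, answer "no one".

Bianca, Carol, Keanu

Bianca in UTC: 07:45-08:30, 09:10-13:00, 13:30-16:05 (add 2h to convert from UTC-2).
Carol in UTC: 06:00-06:30, 07:25-09:10, 11:20-13:25, 13:40-16:25 (add 4h to convert from UTC-4).
Esperanza in UTC: 06:10-08:10, 10:55-12:25, 13:15-15:55 (add 4h to convert from UTC-4).
Keanu in UTC: 11:55-13:25 (add 4h to convert from UTC-4).
Maria in UTC: 06:35-10:05, 13:00-14:30 (add 4h to convert from UTC-4).
Bianca: not fully free for 07:00-07:45. Carol: not fully free for 07:00-07:45. Esperanza: free for 07:00-07:45. Keanu: not fully free for 07:00-07:45. Maria: free for 07:00-07:45.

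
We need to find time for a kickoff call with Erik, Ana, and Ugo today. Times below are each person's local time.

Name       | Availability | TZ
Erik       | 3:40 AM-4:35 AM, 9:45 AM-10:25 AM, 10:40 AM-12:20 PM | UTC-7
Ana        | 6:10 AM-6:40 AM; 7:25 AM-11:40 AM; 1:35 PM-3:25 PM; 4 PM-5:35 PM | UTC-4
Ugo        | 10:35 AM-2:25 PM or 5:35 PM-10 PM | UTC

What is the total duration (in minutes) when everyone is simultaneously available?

110

Erik in UTC: 10:40-11:35, 16:45-17:25, 17:40-19:20 (add 7h to convert from UTC-7).
Ana in UTC: 10:10-10:40, 11:25-15:40, 17:35-19:25, 20:00-21:35 (add 4h to convert from UTC-4).
Ugo in UTC: 10:35-14:25, 17:35-22:00.
Erik ∩ Ana: 11:25-11:35, 17:40-19:20.
Erik ∩ Ana ∩ Ugo: 11:25-11:35, 17:40-19:20.
So the common availability across everyone is 11:25-11:35, 17:40-19:20.
Summing the common windows: 10 + 100 = 110 minutes.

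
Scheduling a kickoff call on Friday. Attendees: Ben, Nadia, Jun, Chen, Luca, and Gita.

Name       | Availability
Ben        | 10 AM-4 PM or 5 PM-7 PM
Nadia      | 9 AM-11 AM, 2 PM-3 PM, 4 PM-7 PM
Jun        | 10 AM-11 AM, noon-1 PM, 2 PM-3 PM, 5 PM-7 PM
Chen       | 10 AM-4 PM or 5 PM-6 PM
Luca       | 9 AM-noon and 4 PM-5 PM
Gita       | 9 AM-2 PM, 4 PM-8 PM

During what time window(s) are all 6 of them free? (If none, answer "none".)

Ben ∩ Nadia: 10:00-11:00, 14:00-15:00, 17:00-19:00.
Ben ∩ Nadia ∩ Jun: 10:00-11:00, 14:00-15:00, 17:00-19:00.
Ben ∩ Nadia ∩ Jun ∩ Chen: 10:00-11:00, 14:00-15:00, 17:00-18:00.
Ben ∩ Nadia ∩ Jun ∩ Chen ∩ Luca: 10:00-11:00.
Ben ∩ Nadia ∩ Jun ∩ Chen ∩ Luca ∩ Gita: 10:00-11:00.

10:00-11:00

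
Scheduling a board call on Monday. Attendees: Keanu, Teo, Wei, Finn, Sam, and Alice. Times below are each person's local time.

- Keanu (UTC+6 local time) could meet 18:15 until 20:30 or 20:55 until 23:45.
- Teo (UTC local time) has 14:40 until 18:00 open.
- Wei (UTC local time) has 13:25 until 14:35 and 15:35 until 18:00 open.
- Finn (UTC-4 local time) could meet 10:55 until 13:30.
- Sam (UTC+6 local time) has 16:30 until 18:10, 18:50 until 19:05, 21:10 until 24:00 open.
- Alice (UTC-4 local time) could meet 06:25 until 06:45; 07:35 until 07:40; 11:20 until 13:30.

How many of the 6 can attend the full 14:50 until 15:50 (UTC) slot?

Keanu in UTC: 12:15-14:30, 14:55-17:45 (subtract 6h to convert from UTC+6).
Teo in UTC: 14:40-18:00.
Wei in UTC: 13:25-14:35, 15:35-18:00.
Finn in UTC: 14:55-17:30 (add 4h to convert from UTC-4).
Sam in UTC: 10:30-12:10, 12:50-13:05, 15:10-18:00 (subtract 6h to convert from UTC+6).
Alice in UTC: 10:25-10:45, 11:35-11:40, 15:20-17:30 (add 4h to convert from UTC-4).
Teo can make the full 14:50-15:50 slot — that's 1.

1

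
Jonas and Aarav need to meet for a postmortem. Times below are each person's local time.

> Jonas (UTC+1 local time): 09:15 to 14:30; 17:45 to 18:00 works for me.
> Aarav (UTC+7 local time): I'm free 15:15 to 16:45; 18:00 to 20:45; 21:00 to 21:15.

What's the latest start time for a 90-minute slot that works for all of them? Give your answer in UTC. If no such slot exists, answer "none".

Jonas in UTC: 08:15-13:30, 16:45-17:00 (subtract 1h to convert from UTC+1).
Aarav in UTC: 08:15-09:45, 11:00-13:45, 14:00-14:15 (subtract 7h to convert from UTC+7).
Jonas ∩ Aarav: 08:15-09:45, 11:00-13:30.
The last common window of at least 90 minutes is 11:00-13:30; a 90-minute meeting can start as late as 12:00 and still end by 13:30.

12:00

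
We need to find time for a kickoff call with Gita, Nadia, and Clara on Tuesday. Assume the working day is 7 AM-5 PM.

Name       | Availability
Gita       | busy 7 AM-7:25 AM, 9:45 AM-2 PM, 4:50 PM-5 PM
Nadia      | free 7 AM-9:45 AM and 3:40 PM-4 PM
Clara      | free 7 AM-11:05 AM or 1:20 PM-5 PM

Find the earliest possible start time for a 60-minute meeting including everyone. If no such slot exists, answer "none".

07:25

Gita free: 07:25-09:45, 14:00-16:50 (invert busy blocks within the working day).
Nadia free: 07:00-09:45, 15:40-16:00.
Clara free: 07:00-11:05, 13:20-17:00.
Gita ∩ Nadia: 07:25-09:45, 15:40-16:00.
Gita ∩ Nadia ∩ Clara: 07:25-09:45, 15:40-16:00.
So the common availability across everyone is 07:25-09:45, 15:40-16:00.
The first common window of at least 60 minutes is 07:25-09:45, so the earliest start is 07:25.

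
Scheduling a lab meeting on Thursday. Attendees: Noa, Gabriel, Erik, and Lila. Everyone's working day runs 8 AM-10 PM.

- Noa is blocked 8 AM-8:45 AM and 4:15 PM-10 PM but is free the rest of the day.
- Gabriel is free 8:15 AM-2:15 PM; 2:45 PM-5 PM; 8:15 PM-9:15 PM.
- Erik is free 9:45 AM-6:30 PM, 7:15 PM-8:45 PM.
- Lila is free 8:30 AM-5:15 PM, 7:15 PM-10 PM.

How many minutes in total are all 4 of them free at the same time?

360

Noa free: 08:45-16:15 (invert busy blocks within the working day).
Gabriel free: 08:15-14:15, 14:45-17:00, 20:15-21:15.
Erik free: 09:45-18:30, 19:15-20:45.
Lila free: 08:30-17:15, 19:15-22:00.
Noa ∩ Gabriel: 08:45-14:15, 14:45-16:15.
Noa ∩ Gabriel ∩ Erik: 09:45-14:15, 14:45-16:15.
Noa ∩ Gabriel ∩ Erik ∩ Lila: 09:45-14:15, 14:45-16:15.
Summing the common windows: 270 + 90 = 360 minutes.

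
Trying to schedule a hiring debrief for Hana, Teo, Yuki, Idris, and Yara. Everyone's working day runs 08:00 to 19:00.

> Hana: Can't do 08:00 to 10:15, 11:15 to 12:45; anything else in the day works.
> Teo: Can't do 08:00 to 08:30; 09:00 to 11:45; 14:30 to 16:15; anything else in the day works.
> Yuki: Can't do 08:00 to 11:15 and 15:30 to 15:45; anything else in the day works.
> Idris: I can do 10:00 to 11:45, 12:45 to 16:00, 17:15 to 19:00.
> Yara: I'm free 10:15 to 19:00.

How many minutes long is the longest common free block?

Hana free: 10:15-11:15, 12:45-19:00 (invert busy blocks within the working day).
Teo free: 08:30-09:00, 11:45-14:30, 16:15-19:00 (invert busy blocks within the working day).
Yuki free: 11:15-15:30, 15:45-19:00 (invert busy blocks within the working day).
Idris free: 10:00-11:45, 12:45-16:00, 17:15-19:00.
Yara free: 10:15-19:00.
Hana ∩ Teo: 12:45-14:30, 16:15-19:00.
Hana ∩ Teo ∩ Yuki: 12:45-14:30, 16:15-19:00.
Hana ∩ Teo ∩ Yuki ∩ Idris: 12:45-14:30, 17:15-19:00.
Hana ∩ Teo ∩ Yuki ∩ Idris ∩ Yara: 12:45-14:30, 17:15-19:00.
Those are the intersection windows.
The longest is 12:45-14:30 at 105 minutes.

105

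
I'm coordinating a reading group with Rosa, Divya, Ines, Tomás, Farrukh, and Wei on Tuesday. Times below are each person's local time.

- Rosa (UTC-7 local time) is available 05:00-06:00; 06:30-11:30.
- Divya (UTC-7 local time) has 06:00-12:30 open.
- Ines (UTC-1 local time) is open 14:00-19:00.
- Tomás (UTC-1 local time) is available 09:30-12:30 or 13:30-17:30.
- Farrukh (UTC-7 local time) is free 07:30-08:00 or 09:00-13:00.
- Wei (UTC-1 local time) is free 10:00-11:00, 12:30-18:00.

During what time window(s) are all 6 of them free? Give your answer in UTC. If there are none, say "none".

Rosa in UTC: 12:00-13:00, 13:30-18:30 (add 7h to convert from UTC-7).
Divya in UTC: 13:00-19:30 (add 7h to convert from UTC-7).
Ines in UTC: 15:00-20:00 (add 1h to convert from UTC-1).
Tomás in UTC: 10:30-13:30, 14:30-18:30 (add 1h to convert from UTC-1).
Farrukh in UTC: 14:30-15:00, 16:00-20:00 (add 7h to convert from UTC-7).
Wei in UTC: 11:00-12:00, 13:30-19:00 (add 1h to convert from UTC-1).
Rosa ∩ Divya: 13:30-18:30.
Rosa ∩ Divya ∩ Ines: 15:00-18:30.
Rosa ∩ Divya ∩ Ines ∩ Tomás: 15:00-18:30.
Rosa ∩ Divya ∩ Ines ∩ Tomás ∩ Farrukh: 16:00-18:30.
Rosa ∩ Divya ∩ Ines ∩ Tomás ∩ Farrukh ∩ Wei: 16:00-18:30.
So the common availability across everyone is 16:00-18:30.

16:00-18:30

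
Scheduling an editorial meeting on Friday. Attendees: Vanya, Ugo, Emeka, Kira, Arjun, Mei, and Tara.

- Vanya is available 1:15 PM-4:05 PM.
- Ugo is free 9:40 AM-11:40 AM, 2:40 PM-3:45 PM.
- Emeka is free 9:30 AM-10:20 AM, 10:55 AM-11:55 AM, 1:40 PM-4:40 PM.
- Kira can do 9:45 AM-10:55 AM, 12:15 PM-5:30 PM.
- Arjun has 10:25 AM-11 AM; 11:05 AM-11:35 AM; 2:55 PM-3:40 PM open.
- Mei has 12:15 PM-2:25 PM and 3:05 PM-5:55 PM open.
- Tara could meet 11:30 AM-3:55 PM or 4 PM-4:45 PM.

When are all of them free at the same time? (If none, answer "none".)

15:05-15:40

Vanya ∩ Ugo: 14:40-15:45.
Vanya ∩ Ugo ∩ Emeka: 14:40-15:45.
Vanya ∩ Ugo ∩ Emeka ∩ Kira: 14:40-15:45.
Vanya ∩ Ugo ∩ Emeka ∩ Kira ∩ Arjun: 14:55-15:40.
Vanya ∩ Ugo ∩ Emeka ∩ Kira ∩ Arjun ∩ Mei: 15:05-15:40.
Vanya ∩ Ugo ∩ Emeka ∩ Kira ∩ Arjun ∩ Mei ∩ Tara: 15:05-15:40.
So the common availability across everyone is 15:05-15:40.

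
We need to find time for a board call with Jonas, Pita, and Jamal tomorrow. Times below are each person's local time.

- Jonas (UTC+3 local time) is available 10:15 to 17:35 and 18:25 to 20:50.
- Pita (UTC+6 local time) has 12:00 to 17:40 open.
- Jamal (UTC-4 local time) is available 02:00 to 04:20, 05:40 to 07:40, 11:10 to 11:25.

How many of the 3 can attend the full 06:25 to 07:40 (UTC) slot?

Jonas in UTC: 07:15-14:35, 15:25-17:50 (subtract 3h to convert from UTC+3).
Pita in UTC: 06:00-11:40 (subtract 6h to convert from UTC+6).
Jamal in UTC: 06:00-08:20, 09:40-11:40, 15:10-15:25 (add 4h to convert from UTC-4).
Pita and Jamal can make the full 06:25-07:40 slot — that's 2.

2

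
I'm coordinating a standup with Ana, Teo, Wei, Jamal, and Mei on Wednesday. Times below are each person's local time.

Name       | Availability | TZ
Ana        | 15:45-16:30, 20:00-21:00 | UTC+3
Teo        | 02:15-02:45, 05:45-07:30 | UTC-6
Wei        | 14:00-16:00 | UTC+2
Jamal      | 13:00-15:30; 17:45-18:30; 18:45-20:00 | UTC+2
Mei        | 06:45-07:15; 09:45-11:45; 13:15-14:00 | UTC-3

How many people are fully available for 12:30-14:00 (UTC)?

1

Ana in UTC: 12:45-13:30, 17:00-18:00 (subtract 3h to convert from UTC+3).
Teo in UTC: 08:15-08:45, 11:45-13:30 (add 6h to convert from UTC-6).
Wei in UTC: 12:00-14:00 (subtract 2h to convert from UTC+2).
Jamal in UTC: 11:00-13:30, 15:45-16:30, 16:45-18:00 (subtract 2h to convert from UTC+2).
Mei in UTC: 09:45-10:15, 12:45-14:45, 16:15-17:00 (add 3h to convert from UTC-3).
Wei can make the full 12:30-14:00 slot — that's 1.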